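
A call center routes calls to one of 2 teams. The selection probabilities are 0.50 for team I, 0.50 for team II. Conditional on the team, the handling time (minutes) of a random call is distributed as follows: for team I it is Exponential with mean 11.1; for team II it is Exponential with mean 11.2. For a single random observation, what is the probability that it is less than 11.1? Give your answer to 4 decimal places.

0.6305

Conditional on each team, P(X < 11.1): I: 0.632121; II: 0.628821.
By total probability, P(X < 11.1) = 0.5·0.632121 + 0.5·0.628821 = 0.630471.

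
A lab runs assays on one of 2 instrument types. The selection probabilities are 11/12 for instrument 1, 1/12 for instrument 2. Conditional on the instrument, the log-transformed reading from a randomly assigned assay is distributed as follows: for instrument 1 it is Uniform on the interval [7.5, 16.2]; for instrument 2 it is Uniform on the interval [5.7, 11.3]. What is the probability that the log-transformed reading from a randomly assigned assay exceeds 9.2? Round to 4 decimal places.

Conditional on each instrument, P(X > 9.2): 1: 0.804598; 2: 0.375.
By total probability, P(X > 9.2) = 0.916667·0.804598 + 0.0833333·0.375 = 0.768798.

0.7688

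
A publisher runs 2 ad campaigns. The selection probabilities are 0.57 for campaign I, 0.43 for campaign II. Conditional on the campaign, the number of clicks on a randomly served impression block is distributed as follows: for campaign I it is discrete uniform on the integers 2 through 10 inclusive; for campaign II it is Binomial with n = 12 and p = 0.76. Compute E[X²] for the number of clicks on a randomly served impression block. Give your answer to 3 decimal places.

For each component E[X²] = Var + (mean)², giving I: 42.6667; II: 85.3632.
Overall E[X²] = 0.57·42.6667 + 0.43·85.3632 = 61.0262.

61.026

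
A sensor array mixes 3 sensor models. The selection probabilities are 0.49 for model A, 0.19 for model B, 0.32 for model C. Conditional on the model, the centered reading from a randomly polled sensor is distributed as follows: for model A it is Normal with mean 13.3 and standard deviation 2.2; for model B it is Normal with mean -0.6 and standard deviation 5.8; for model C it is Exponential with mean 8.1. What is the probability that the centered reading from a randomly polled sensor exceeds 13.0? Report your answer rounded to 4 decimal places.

0.3377

Conditional on each model, P(X > 13.0): A: 0.554233; B: 0.00951794; C: 0.200902.
By total probability, P(X > 13.0) = 0.49·0.554233 + 0.19·0.00951794 + 0.32·0.200902 = 0.337671.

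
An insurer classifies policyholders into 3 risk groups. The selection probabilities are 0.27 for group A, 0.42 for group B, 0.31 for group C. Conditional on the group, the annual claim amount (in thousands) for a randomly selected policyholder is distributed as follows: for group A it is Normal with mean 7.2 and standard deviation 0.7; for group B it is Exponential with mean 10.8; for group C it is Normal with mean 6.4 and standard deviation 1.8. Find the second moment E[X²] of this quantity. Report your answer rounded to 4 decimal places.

125.8087

For each component E[X²] = Var + (mean)², giving A: 52.33; B: 233.28; C: 44.2.
Overall E[X²] = 0.27·52.33 + 0.42·233.28 + 0.31·44.2 = 125.809.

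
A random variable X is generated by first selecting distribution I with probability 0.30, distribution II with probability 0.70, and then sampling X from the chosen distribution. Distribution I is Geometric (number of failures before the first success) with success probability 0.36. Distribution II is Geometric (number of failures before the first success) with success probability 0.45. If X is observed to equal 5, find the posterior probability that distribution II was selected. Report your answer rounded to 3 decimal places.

Likelihoods P(X=5 | ·): I: 0.0386547; II: 0.0226478.
Posterior ∝ prior × likelihood. Numerator for II: 0.7·0.0226478 = 0.0158535.
Normalizing constant: 0.3·0.0386547 + 0.7·0.0226478 = 0.0274499.
P(II | observation) = 0.0158535 / 0.0274499 = 0.577542.

0.578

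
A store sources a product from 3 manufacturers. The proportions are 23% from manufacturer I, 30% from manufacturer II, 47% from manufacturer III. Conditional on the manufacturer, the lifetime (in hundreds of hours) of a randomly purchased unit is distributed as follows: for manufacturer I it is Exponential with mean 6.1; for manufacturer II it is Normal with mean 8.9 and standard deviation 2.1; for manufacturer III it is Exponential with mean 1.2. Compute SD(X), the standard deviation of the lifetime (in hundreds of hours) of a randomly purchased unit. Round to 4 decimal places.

Per component, I: μ=6.1, E[X²]=74.42; II: μ=8.9, E[X²]=83.62; III: μ=1.2, E[X²]=2.88.
E[X] = 0.23·6.1 + 0.3·8.9 + 0.47·1.2 = 4.637.
E[X²] = 0.23·74.42 + 0.3·83.62 + 0.47·2.88 = 43.5562.
Var(X) = E[X²] − (E[X])² = 43.5562 − 21.5018 = 22.0544.
SD(X) = √22.0544 = 4.69621.

4.6962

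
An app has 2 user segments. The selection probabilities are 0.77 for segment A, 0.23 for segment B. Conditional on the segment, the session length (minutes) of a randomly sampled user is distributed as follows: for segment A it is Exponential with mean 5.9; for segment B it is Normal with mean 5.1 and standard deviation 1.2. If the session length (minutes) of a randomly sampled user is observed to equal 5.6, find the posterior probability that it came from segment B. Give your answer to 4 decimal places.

Likelihoods f(5.6 | ·): A: 0.0656049; B: 0.30481.
Posterior ∝ prior × likelihood. Numerator for B: 0.23·0.30481 = 0.0701064.
Normalizing constant: 0.77·0.0656049 + 0.23·0.30481 = 0.120622.
P(B | observation) = 0.0701064 / 0.120622 = 0.581206.

0.5812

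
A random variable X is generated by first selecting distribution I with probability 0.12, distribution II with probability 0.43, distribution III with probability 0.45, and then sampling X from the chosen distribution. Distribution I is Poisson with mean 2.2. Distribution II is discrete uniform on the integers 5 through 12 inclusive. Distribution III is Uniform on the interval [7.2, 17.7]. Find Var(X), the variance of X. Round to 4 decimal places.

Per component, I: μ=2.2, E[X²]=7.04; II: μ=8.5, E[X²]=77.5; III: μ=12.45, E[X²]=164.19.
E[X] = 0.12·2.2 + 0.43·8.5 + 0.45·12.45 = 9.5215.
E[X²] = 0.12·7.04 + 0.43·77.5 + 0.45·164.19 = 108.055.
Var(X) = E[X²] − (E[X])² = 108.055 − 90.659 = 17.3963.

17.3963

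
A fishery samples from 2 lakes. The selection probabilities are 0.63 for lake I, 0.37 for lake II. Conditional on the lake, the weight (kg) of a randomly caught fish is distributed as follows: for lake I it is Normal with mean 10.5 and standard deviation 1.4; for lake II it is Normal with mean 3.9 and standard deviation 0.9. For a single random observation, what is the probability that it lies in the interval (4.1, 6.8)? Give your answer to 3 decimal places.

Conditional on each lake, P(4.1 < X < 6.8): I: 0.00410806; II: 0.411434.
By total probability, P(4.1 < X < 6.8) = 0.63·0.00410806 + 0.37·0.411434 = 0.154819.

0.155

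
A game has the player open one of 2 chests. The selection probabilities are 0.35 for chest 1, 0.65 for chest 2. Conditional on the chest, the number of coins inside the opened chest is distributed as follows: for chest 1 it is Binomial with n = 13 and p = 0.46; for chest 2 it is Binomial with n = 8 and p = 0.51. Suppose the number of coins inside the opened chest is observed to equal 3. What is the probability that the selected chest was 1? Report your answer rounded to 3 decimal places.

Likelihoods P(X=3 | ·): 1: 0.0586918; 2: 0.209835.
Posterior ∝ prior × likelihood. Numerator for 1: 0.35·0.0586918 = 0.0205421.
Normalizing constant: 0.35·0.0586918 + 0.65·0.209835 = 0.156935.
P(1 | observation) = 0.0205421 / 0.156935 = 0.130896.

0.131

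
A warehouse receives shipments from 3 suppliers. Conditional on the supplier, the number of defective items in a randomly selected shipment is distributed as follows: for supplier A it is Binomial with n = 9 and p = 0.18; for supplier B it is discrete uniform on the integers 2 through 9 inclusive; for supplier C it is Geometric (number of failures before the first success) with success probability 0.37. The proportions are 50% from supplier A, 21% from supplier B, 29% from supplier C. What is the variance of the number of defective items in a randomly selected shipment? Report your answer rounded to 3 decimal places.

Per component, A: μ=1.62, E[X²]=3.9528; B: μ=5.5, E[X²]=35.5; C: μ=1.7027, E[X²]=7.5011.
E[X] = 0.5·1.62 + 0.21·5.5 + 0.29·1.7027 = 2.45878.
E[X²] = 0.5·3.9528 + 0.21·35.5 + 0.29·7.5011 = 11.6067.
Var(X) = E[X²] − (E[X])² = 11.6067 − 6.04562 = 5.5611.

5.561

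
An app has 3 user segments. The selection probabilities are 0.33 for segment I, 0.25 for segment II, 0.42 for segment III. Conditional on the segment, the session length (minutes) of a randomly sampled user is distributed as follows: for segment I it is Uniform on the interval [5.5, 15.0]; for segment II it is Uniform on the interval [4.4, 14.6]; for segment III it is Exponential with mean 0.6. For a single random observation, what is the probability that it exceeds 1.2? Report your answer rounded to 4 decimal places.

0.6368

Conditional on each segment, P(X > 1.2): I: 1; II: 1; III: 0.135335.
By total probability, P(X > 1.2) = 0.33·1 + 0.25·1 + 0.42·0.135335 = 0.636841.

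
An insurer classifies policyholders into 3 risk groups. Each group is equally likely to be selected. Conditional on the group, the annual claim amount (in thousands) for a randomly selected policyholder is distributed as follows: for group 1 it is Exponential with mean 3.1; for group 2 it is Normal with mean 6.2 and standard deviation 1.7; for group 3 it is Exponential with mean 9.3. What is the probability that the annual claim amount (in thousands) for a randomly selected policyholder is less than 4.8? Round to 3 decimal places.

0.465

Conditional on each group, P(X < 4.8): 1: 0.787409; 2: 0.205103; 3: 0.403174.
By total probability, P(X < 4.8) = 0.333333·0.787409 + 0.333333·0.205103 + 0.333333·0.403174 = 0.465229.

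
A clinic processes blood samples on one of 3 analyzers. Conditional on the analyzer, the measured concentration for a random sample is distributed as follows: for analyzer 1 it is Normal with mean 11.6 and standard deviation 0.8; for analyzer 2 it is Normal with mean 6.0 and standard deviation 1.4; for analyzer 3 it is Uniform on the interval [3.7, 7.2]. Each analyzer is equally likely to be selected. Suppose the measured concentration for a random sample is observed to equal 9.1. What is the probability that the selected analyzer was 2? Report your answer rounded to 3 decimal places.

0.867

Likelihoods f(9.1 | ·): 1: 0.00377782; 2: 0.0245525; 3: 0.
Posterior ∝ prior × likelihood. Numerator for 2: 0.333333·0.0245525 = 0.00818417.
Normalizing constant: 0.333333·0.00377782 + 0.333333·0.0245525 + 0.333333·0 = 0.00944344.
P(2 | observation) = 0.00818417 / 0.00944344 = 0.866651.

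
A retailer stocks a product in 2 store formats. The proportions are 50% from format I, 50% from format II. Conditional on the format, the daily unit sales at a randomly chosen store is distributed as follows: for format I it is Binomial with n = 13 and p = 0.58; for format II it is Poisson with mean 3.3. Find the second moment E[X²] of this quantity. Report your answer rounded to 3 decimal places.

For each component E[X²] = Var + (mean)², giving I: 60.0184; II: 14.19.
Overall E[X²] = 0.5·60.0184 + 0.5·14.19 = 37.1042.

37.104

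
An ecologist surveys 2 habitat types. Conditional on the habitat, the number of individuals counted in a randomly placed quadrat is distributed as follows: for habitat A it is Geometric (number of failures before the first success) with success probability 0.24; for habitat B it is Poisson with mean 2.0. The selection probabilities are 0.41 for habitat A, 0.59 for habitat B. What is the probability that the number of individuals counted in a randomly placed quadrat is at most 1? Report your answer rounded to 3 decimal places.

0.413

Conditional on each habitat, P(X ≤ 1): A: 0.4224; B: 0.406006.
By total probability, P(X ≤ 1) = 0.41·0.4224 + 0.59·0.406006 = 0.412727.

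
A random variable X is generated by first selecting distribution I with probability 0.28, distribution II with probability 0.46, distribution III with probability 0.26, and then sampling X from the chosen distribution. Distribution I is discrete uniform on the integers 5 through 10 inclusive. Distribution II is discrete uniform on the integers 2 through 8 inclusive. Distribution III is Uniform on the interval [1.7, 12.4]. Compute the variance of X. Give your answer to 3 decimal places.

6.460

Per component, I: μ=7.5, E[X²]=59.1667; II: μ=5, E[X²]=29; III: μ=7.05, E[X²]=59.2433.
E[X] = 0.28·7.5 + 0.46·5 + 0.26·7.05 = 6.233.
E[X²] = 0.28·59.1667 + 0.46·29 + 0.26·59.2433 = 45.3099.
Var(X) = E[X²] − (E[X])² = 45.3099 − 38.8503 = 6.45964.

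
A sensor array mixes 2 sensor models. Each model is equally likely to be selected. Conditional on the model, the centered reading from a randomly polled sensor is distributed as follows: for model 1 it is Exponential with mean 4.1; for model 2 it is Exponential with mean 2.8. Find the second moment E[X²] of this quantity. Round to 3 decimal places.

For each component E[X²] = Var + (mean)², giving 1: 33.62; 2: 15.68.
Overall E[X²] = 0.5·33.62 + 0.5·15.68 = 24.65.

24.650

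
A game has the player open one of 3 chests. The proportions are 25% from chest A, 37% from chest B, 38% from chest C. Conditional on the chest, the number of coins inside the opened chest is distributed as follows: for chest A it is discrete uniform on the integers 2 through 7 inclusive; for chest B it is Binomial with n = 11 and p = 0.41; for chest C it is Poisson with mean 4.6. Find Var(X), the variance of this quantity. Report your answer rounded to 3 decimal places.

3.464

Per component, A: μ=4.5, E[X²]=23.1667; B: μ=4.51, E[X²]=23.001; C: μ=4.6, E[X²]=25.76.
E[X] = 0.25·4.5 + 0.37·4.51 + 0.38·4.6 = 4.5417.
E[X²] = 0.25·23.1667 + 0.37·23.001 + 0.38·25.76 = 24.0908.
Var(X) = E[X²] − (E[X])² = 24.0908 − 20.627 = 3.4638.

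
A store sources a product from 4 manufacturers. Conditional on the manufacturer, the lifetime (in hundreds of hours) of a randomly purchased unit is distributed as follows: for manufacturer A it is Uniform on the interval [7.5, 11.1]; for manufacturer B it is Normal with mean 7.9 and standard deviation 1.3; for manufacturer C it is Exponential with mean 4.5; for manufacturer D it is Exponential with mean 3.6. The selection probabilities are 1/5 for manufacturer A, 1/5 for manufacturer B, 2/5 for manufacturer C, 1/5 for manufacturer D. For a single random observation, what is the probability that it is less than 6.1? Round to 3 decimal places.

Conditional on each manufacturer, P(X < 6.1): A: 0; B: 0.0830851; C: 0.742196; D: 0.816299.
By total probability, P(X < 6.1) = 0.2·0 + 0.2·0.0830851 + 0.4·0.742196 + 0.2·0.816299 = 0.476755.

0.477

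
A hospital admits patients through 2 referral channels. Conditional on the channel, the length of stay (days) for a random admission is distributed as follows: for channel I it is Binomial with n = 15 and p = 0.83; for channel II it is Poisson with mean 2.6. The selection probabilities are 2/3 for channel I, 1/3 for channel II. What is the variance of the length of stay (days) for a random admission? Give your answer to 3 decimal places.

23.838

Per component, I: μ=12.45, E[X²]=157.119; II: μ=2.6, E[X²]=9.36.
E[X] = 0.666667·12.45 + 0.333333·2.6 = 9.16667.
E[X²] = 0.666667·157.119 + 0.333333·9.36 = 107.866.
Var(X) = E[X²] − (E[X])² = 107.866 − 84.0278 = 23.8382.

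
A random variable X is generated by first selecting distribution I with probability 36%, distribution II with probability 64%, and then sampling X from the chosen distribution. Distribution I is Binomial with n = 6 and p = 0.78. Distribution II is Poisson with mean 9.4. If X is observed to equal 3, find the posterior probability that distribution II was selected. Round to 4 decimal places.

Likelihoods P(X=3 | ·): I: 0.101061; II: 0.0114515.
Posterior ∝ prior × likelihood. Numerator for II: 0.64·0.0114515 = 0.00732899.
Normalizing constant: 0.36·0.101061 + 0.64·0.0114515 = 0.0437108.
P(II | observation) = 0.00732899 / 0.0437108 = 0.16767.

0.1677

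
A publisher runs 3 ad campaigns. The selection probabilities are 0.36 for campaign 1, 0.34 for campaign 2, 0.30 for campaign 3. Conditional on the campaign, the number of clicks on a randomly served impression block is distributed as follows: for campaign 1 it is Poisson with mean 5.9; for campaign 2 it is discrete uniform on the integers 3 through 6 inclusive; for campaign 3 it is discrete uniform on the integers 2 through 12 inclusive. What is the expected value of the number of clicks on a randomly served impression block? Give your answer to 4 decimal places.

Component means — 1: 5.9; 2: 4.5; 3: 7.
E[X] = 0.36·5.9 + 0.34·4.5 + 0.3·7 = 5.754.

5.7540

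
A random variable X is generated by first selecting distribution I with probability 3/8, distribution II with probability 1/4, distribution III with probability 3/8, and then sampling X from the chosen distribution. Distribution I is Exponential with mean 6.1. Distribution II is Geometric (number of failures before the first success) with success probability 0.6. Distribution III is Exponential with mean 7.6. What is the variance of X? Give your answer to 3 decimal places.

43.482

Per component, I: μ=6.1, E[X²]=74.42; II: μ=0.666667, E[X²]=1.55556; III: μ=7.6, E[X²]=115.52.
E[X] = 0.375·6.1 + 0.25·0.666667 + 0.375·7.6 = 5.30417.
E[X²] = 0.375·74.42 + 0.25·1.55556 + 0.375·115.52 = 71.6164.
Var(X) = E[X²] − (E[X])² = 71.6164 − 28.1342 = 43.4822.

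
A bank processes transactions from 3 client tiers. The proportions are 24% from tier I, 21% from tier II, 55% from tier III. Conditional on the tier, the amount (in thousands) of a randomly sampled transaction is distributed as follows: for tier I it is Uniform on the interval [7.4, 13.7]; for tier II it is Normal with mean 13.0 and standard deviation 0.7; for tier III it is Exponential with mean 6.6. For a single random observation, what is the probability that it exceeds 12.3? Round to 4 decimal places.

Conditional on each tier, P(X > 12.3): I: 0.222222; II: 0.841345; III: 0.155108.
By total probability, P(X > 12.3) = 0.24·0.222222 + 0.21·0.841345 + 0.55·0.155108 = 0.315325.

0.3153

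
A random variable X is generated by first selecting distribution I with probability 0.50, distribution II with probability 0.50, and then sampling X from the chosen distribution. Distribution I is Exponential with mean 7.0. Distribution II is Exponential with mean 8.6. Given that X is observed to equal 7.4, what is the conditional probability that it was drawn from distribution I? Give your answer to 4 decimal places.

0.5023

Likelihoods f(7.4 | ·): I: 0.0496353; II: 0.049182.
Posterior ∝ prior × likelihood. Numerator for I: 0.5·0.0496353 = 0.0248176.
Normalizing constant: 0.5·0.0496353 + 0.5·0.049182 = 0.0494087.
P(I | observation) = 0.0248176 / 0.0494087 = 0.502294.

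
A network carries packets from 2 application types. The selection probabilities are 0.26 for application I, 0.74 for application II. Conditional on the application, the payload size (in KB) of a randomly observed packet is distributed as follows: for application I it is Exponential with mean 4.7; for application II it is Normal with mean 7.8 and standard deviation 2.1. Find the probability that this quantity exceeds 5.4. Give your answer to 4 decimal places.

Conditional on each application, P(X > 5.4): I: 0.316974; II: 0.873451.
By total probability, P(X > 5.4) = 0.26·0.316974 + 0.74·0.873451 = 0.728767.

0.7288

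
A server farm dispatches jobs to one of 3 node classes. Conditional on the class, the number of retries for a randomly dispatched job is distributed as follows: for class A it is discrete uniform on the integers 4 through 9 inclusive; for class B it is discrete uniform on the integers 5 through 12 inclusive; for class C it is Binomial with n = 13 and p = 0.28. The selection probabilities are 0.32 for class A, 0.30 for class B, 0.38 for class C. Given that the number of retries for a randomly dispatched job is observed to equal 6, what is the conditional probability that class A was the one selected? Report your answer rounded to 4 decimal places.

0.4359

Likelihoods P(X=6 | ·): A: 0.166667; B: 0.125; C: 0.0829455.
Posterior ∝ prior × likelihood. Numerator for A: 0.32·0.166667 = 0.0533333.
Normalizing constant: 0.32·0.166667 + 0.3·0.125 + 0.38·0.0829455 = 0.122353.
P(A | observation) = 0.0533333 / 0.122353 = 0.435899.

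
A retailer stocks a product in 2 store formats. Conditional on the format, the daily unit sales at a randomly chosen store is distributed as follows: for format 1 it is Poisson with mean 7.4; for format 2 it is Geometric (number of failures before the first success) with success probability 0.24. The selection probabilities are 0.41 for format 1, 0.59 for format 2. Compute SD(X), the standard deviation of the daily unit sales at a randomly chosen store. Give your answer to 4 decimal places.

Per component, 1: μ=7.4, E[X²]=62.16; 2: μ=3.16667, E[X²]=23.2222.
E[X] = 0.41·7.4 + 0.59·3.16667 = 4.90233.
E[X²] = 0.41·62.16 + 0.59·23.2222 = 39.1867.
Var(X) = E[X²] − (E[X])² = 39.1867 − 24.0329 = 15.1538.
SD(X) = √15.1538 = 3.89279.

3.8928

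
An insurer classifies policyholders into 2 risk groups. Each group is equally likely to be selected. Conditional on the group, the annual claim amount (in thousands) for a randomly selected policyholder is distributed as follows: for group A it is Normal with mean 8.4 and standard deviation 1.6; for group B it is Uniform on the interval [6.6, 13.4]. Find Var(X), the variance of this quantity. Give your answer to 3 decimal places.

3.847

Per component, A: μ=8.4, E[X²]=73.12; B: μ=10, E[X²]=103.853.
E[X] = 0.5·8.4 + 0.5·10 = 9.2.
E[X²] = 0.5·73.12 + 0.5·103.853 = 88.4867.
Var(X) = E[X²] − (E[X])² = 88.4867 − 84.64 = 3.84667.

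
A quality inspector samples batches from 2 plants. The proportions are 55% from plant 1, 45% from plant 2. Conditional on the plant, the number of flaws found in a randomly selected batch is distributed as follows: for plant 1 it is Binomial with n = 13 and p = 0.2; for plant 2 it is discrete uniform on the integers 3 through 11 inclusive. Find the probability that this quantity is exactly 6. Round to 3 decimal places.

0.063

Conditional on each plant, P(X = 6): 1: 0.0230318; 2: 0.111111.
By total probability, P(X = 6) = 0.55·0.0230318 + 0.45·0.111111 = 0.0626675.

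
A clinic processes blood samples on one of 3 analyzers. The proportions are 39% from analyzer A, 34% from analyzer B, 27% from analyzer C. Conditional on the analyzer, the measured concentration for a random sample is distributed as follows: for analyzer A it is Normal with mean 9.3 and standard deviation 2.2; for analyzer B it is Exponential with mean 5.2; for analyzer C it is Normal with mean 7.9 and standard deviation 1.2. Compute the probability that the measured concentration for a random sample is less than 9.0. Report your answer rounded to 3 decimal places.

Conditional on each analyzer, P(X < 9.0): A: 0.445767; B: 0.822852; C: 0.820341.
By total probability, P(X < 9.0) = 0.39·0.445767 + 0.34·0.822852 + 0.27·0.820341 = 0.675111.

0.675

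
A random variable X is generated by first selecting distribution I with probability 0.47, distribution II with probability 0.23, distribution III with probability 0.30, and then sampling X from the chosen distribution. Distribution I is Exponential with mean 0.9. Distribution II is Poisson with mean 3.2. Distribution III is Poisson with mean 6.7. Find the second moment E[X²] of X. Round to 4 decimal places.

For each component E[X²] = Var + (mean)², giving I: 1.62; II: 13.44; III: 51.59.
Overall E[X²] = 0.47·1.62 + 0.23·13.44 + 0.3·51.59 = 19.3296.

19.3296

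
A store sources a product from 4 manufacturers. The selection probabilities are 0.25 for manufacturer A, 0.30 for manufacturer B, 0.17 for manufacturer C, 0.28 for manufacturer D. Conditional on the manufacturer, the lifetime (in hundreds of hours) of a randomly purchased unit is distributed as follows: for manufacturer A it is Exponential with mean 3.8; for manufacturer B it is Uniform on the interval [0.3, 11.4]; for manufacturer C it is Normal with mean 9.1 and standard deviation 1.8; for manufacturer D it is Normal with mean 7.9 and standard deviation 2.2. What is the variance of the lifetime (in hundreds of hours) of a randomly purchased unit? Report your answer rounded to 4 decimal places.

12.2422

Per component, A: μ=3.8, E[X²]=28.88; B: μ=5.85, E[X²]=44.49; C: μ=9.1, E[X²]=86.05; D: μ=7.9, E[X²]=67.25.
E[X] = 0.25·3.8 + 0.3·5.85 + 0.17·9.1 + 0.28·7.9 = 6.464.
E[X²] = 0.25·28.88 + 0.3·44.49 + 0.17·86.05 + 0.28·67.25 = 54.0255.
Var(X) = E[X²] − (E[X])² = 54.0255 − 41.7833 = 12.2422.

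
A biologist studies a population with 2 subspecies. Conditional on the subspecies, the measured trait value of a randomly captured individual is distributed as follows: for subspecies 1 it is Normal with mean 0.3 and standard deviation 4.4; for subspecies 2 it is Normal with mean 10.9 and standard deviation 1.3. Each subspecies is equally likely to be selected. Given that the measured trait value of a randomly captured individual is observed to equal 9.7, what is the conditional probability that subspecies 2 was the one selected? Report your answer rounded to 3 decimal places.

Likelihoods f(9.7 | ·): 1: 0.00925522; 2: 0.20042.
Posterior ∝ prior × likelihood. Numerator for 2: 0.5·0.20042 = 0.10021.
Normalizing constant: 0.5·0.00925522 + 0.5·0.20042 = 0.104838.
P(2 | observation) = 0.10021 / 0.104838 = 0.955859.

0.956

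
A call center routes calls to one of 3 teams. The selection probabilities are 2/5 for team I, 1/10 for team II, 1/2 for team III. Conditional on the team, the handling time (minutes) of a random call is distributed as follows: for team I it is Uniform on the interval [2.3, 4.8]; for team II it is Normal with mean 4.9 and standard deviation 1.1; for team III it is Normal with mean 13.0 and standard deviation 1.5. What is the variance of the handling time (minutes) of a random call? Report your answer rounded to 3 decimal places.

22.668

Per component, I: μ=3.55, E[X²]=13.1233; II: μ=4.9, E[X²]=25.22; III: μ=13, E[X²]=171.25.
E[X] = 0.4·3.55 + 0.1·4.9 + 0.5·13 = 8.41.
E[X²] = 0.4·13.1233 + 0.1·25.22 + 0.5·171.25 = 93.3963.
Var(X) = E[X²] − (E[X])² = 93.3963 − 70.7281 = 22.6682.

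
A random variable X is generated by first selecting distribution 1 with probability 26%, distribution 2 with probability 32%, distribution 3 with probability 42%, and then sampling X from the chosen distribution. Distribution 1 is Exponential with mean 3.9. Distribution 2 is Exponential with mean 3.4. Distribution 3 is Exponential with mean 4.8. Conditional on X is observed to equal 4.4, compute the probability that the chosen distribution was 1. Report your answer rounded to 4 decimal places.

Likelihoods f(4.4 | ·): 1: 0.0829778; 2: 0.0806293; 3: 0.083302.
Posterior ∝ prior × likelihood. Numerator for 1: 0.26·0.0829778 = 0.0215742.
Normalizing constant: 0.26·0.0829778 + 0.32·0.0806293 + 0.42·0.083302 = 0.0823625.
P(1 | observation) = 0.0215742 / 0.0823625 = 0.261943.

0.2619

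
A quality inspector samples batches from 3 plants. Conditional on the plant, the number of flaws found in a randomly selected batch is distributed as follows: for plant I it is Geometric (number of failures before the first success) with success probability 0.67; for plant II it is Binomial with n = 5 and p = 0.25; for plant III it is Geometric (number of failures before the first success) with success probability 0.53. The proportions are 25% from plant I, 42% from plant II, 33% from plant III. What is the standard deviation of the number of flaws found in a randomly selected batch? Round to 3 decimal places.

1.105

Per component, I: μ=0.492537, E[X²]=0.977723; II: μ=1.25, E[X²]=2.5; III: μ=0.886792, E[X²]=2.45959.
E[X] = 0.25·0.492537 + 0.42·1.25 + 0.33·0.886792 = 0.940776.
E[X²] = 0.25·0.977723 + 0.42·2.5 + 0.33·2.45959 = 2.1061.
Var(X) = E[X²] − (E[X])² = 2.1061 − 0.885059 = 1.22104.
SD(X) = √1.22104 = 1.10501.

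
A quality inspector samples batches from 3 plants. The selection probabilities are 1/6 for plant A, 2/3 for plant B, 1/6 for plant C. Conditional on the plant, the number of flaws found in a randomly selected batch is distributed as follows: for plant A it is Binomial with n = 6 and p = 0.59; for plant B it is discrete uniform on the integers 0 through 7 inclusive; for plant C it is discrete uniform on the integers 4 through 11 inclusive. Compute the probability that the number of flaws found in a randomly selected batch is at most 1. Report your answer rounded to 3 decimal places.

0.174

Conditional on each plant, P(X ≤ 1): A: 0.0457632; B: 0.25; C: 0.
By total probability, P(X ≤ 1) = 0.166667·0.0457632 + 0.666667·0.25 + 0.166667·0 = 0.174294.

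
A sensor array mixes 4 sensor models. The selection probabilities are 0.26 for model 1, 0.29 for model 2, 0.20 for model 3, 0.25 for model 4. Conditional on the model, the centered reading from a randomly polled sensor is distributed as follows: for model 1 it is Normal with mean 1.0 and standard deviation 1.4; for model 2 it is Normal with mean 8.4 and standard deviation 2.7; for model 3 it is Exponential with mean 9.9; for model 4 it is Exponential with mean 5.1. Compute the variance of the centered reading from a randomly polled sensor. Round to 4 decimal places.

40.1407

Per component, 1: μ=1, E[X²]=2.96; 2: μ=8.4, E[X²]=77.85; 3: μ=9.9, E[X²]=196.02; 4: μ=5.1, E[X²]=52.02.
E[X] = 0.26·1 + 0.29·8.4 + 0.2·9.9 + 0.25·5.1 = 5.951.
E[X²] = 0.26·2.96 + 0.29·77.85 + 0.2·196.02 + 0.25·52.02 = 75.5551.
Var(X) = E[X²] − (E[X])² = 75.5551 − 35.4144 = 40.1407.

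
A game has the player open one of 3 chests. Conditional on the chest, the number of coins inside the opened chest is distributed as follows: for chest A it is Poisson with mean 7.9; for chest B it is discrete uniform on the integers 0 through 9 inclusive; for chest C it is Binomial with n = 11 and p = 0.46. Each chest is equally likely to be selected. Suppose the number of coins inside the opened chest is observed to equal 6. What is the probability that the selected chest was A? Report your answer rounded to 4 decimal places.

Likelihoods P(X=6 | ·): A: 0.125171; B: 0.1; C: 0.200982.
Posterior ∝ prior × likelihood. Numerator for A: 0.333333·0.125171 = 0.0417237.
Normalizing constant: 0.333333·0.125171 + 0.333333·0.1 + 0.333333·0.200982 = 0.142051.
P(A | observation) = 0.0417237 / 0.142051 = 0.293723.

0.2937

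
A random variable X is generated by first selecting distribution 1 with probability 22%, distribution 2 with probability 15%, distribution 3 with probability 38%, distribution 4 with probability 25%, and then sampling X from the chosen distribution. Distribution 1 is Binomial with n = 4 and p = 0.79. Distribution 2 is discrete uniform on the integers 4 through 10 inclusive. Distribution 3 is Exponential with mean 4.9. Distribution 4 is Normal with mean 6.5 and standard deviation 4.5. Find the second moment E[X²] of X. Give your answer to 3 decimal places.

For each component E[X²] = Var + (mean)², giving 1: 10.6492; 2: 53; 3: 48.02; 4: 62.5.
Overall E[X²] = 0.22·10.6492 + 0.15·53 + 0.38·48.02 + 0.25·62.5 = 44.1654.

44.165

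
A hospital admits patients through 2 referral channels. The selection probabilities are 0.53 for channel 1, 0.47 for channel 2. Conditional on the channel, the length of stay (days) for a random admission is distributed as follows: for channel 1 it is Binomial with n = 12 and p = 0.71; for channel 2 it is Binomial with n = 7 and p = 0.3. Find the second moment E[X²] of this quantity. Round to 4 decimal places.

For each component E[X²] = Var + (mean)², giving 1: 75.0612; 2: 5.88.
Overall E[X²] = 0.53·75.0612 + 0.47·5.88 = 42.546.

42.5460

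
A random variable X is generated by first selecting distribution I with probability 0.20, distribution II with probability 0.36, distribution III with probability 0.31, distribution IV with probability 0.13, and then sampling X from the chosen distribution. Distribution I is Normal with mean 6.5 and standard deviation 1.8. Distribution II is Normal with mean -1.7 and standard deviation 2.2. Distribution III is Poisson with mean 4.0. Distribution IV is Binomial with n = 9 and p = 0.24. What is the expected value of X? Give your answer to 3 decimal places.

2.209

Component means — I: 6.5; II: -1.7; III: 4; IV: 2.16.
E[X] = 0.2·6.5 + 0.36·-1.7 + 0.31·4 + 0.13·2.16 = 2.2088.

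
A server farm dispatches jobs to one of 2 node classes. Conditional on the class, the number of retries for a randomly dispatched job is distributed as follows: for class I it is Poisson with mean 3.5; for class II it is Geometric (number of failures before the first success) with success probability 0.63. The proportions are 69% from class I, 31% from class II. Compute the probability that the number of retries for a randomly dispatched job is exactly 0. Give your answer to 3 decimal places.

0.216

Conditional on each class, P(X = 0): I: 0.0301974; II: 0.63.
By total probability, P(X = 0) = 0.69·0.0301974 + 0.31·0.63 = 0.216136.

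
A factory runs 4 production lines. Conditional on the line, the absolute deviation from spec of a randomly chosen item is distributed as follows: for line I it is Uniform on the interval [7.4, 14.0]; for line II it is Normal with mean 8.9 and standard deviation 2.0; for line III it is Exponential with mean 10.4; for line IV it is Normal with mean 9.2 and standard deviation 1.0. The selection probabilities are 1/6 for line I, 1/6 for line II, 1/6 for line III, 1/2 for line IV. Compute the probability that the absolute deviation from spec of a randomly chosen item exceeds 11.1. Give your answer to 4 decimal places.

Conditional on each line, P(X > 11.1): I: 0.439394; II: 0.135666; III: 0.343933; IV: 0.0287166.
By total probability, P(X > 11.1) = 0.166667·0.439394 + 0.166667·0.135666 + 0.166667·0.343933 + 0.5·0.0287166 = 0.167524.

0.1675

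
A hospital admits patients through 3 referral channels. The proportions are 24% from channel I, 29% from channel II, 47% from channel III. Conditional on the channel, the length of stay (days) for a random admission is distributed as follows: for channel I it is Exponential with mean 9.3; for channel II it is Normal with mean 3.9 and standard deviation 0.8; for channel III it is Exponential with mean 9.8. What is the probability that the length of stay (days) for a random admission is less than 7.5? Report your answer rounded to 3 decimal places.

Conditional on each channel, P(X < 7.5): I: 0.553561; II: 0.999997; III: 0.534808.
By total probability, P(X < 7.5) = 0.24·0.553561 + 0.29·0.999997 + 0.47·0.534808 = 0.674214.

0.674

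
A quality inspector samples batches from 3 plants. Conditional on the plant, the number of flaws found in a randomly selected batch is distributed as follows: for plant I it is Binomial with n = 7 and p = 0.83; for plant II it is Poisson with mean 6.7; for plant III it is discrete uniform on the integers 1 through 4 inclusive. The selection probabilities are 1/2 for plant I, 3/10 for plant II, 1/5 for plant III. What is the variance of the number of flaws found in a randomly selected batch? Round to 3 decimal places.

Per component, I: μ=5.81, E[X²]=34.7438; II: μ=6.7, E[X²]=51.59; III: μ=2.5, E[X²]=7.5.
E[X] = 0.5·5.81 + 0.3·6.7 + 0.2·2.5 = 5.415.
E[X²] = 0.5·34.7438 + 0.3·51.59 + 0.2·7.5 = 34.3489.
Var(X) = E[X²] − (E[X])² = 34.3489 − 29.3222 = 5.02668.

5.027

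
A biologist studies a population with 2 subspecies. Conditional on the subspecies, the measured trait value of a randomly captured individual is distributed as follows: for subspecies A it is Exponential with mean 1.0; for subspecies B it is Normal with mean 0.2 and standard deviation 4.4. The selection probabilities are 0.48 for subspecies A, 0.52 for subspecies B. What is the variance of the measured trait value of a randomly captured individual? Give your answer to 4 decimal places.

10.7069

Per component, A: μ=1, E[X²]=2; B: μ=0.2, E[X²]=19.4.
E[X] = 0.48·1 + 0.52·0.2 = 0.584.
E[X²] = 0.48·2 + 0.52·19.4 = 11.048.
Var(X) = E[X²] − (E[X])² = 11.048 − 0.341056 = 10.7069.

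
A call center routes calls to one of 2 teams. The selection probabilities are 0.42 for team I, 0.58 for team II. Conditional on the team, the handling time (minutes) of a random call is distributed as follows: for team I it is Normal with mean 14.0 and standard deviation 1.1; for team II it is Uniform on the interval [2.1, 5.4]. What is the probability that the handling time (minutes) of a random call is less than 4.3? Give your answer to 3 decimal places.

Conditional on each team, P(X < 4.3): I: 0; II: 0.666667.
By total probability, P(X < 4.3) = 0.42·0 + 0.58·0.666667 = 0.386667.

0.387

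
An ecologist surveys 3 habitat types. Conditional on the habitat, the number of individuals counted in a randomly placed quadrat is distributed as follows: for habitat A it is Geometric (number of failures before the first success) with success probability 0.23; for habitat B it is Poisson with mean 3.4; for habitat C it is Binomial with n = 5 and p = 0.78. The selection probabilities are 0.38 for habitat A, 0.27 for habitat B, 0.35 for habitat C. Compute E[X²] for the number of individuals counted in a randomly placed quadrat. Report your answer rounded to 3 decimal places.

19.453

For each component E[X²] = Var + (mean)², giving A: 25.7637; B: 14.96; C: 16.068.
Overall E[X²] = 0.38·25.7637 + 0.27·14.96 + 0.35·16.068 = 19.4532.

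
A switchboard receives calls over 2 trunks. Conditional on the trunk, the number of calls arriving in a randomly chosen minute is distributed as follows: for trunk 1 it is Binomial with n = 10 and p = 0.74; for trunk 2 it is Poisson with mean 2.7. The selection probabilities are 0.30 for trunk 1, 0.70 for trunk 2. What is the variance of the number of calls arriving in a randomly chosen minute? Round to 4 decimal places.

Per component, 1: μ=7.4, E[X²]=56.684; 2: μ=2.7, E[X²]=9.99.
E[X] = 0.3·7.4 + 0.7·2.7 = 4.11.
E[X²] = 0.3·56.684 + 0.7·9.99 = 23.9982.
Var(X) = E[X²] − (E[X])² = 23.9982 − 16.8921 = 7.1061.

7.1061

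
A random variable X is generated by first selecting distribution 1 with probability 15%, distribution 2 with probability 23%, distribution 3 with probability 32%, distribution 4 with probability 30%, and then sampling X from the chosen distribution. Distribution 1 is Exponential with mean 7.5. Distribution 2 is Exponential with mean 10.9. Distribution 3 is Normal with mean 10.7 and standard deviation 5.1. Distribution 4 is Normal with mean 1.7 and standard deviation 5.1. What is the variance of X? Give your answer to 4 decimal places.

Per component, 1: μ=7.5, E[X²]=112.5; 2: μ=10.9, E[X²]=237.62; 3: μ=10.7, E[X²]=140.5; 4: μ=1.7, E[X²]=28.9.
E[X] = 0.15·7.5 + 0.23·10.9 + 0.32·10.7 + 0.3·1.7 = 7.566.
E[X²] = 0.15·112.5 + 0.23·237.62 + 0.32·140.5 + 0.3·28.9 = 125.158.
Var(X) = E[X²] − (E[X])² = 125.158 − 57.2444 = 67.9132.

67.9132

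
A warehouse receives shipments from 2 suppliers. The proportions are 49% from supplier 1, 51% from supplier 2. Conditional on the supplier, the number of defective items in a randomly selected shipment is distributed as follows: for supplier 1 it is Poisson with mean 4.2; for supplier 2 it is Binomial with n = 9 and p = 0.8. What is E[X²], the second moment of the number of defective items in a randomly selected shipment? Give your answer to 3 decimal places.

37.874

For each component E[X²] = Var + (mean)², giving 1: 21.84; 2: 53.28.
Overall E[X²] = 0.49·21.84 + 0.51·53.28 = 37.8744.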